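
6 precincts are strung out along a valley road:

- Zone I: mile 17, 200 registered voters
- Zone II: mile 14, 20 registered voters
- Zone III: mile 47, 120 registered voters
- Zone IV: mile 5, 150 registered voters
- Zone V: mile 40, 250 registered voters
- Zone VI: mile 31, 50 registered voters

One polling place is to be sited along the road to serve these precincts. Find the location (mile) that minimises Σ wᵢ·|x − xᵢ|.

x = 31

For a sum of weighted absolute distances on a line, the optimum is the weighted median (not the mean). Total weight W = 790; half-weight = 395.
Sort by position and accumulate weight:
  mile 5 (Zone IV, w=150) → cum 150
  mile 14 (Zone II, w=20) → cum 170
  mile 17 (Zone I, w=200) → cum 370
  mile 31 (Zone VI, w=50) → cum 420  ≥ 395 → median here
  mile 40 (Zone V, w=250) → cum 670
  mile 47 (Zone III, w=120) → cum 790
Optimal location: mile 31.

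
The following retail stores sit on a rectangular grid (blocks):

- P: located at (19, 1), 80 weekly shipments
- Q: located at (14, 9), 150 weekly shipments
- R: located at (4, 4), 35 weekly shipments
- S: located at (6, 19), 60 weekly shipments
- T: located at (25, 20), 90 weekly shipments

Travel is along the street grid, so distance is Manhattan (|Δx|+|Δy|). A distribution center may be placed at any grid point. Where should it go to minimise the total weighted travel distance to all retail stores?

Manhattan distance separates: Σwᵢ(|x−xᵢ|+|y−yᵢ|) = Σwᵢ|x−xᵢ| + Σwᵢ|y−yᵢ|, so x and y are optimised independently as 1-D weighted medians.
Total weight W = 415; half = 207.5.
x-coordinate, sorted with cumulative weight:
  x=4 (R, w=35) cum 35
  x=6 (S, w=60) cum 95
  x=14 (Q, w=150) cum 245  ← median
  x=19 (P, w=80) cum 325
  x=25 (T, w=90) cum 415
⇒ x* = 14
y-coordinate, sorted with cumulative weight:
  y=1 (P, w=80) cum 80
  y=4 (R, w=35) cum 115
  y=9 (Q, w=150) cum 265  ← median
  y=19 (S, w=60) cum 325
  y=20 (T, w=90) cum 415
⇒ y* = 9

(14, 9)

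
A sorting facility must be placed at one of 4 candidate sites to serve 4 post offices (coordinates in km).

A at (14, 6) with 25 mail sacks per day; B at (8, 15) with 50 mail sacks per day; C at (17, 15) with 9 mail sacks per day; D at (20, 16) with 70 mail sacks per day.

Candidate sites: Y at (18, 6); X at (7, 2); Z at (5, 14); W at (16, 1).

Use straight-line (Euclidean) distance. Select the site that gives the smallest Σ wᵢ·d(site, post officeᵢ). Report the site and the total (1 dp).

Y, total 1568.0 km

Total weighted distance at each candidate:
  Y (18, 6): total = 1568.0
  X (7, 2): total = 2338.4
  Z (5, 14): total = 1626.8
  W (16, 1): total = 2153.9
Minimum is at Y with total 1568.0 km.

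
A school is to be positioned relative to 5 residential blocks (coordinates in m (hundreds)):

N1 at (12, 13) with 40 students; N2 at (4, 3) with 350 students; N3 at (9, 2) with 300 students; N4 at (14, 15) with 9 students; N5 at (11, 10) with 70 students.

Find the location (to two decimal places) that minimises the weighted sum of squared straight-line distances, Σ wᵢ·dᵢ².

The minimiser of Σwᵢ‖p−pᵢ‖² is the weighted centroid p* = (Σwᵢpᵢ)/(Σwᵢ).
Σwᵢ = 769.
Σwᵢxᵢ = 40·12 + 350·4 + 300·9 + 9·14 + 70·11 = 5476.
Σwᵢyᵢ = 40·13 + 350·3 + 300·2 + 9·15 + 70·10 = 3005.
x* = 5476/769 = 7.12, y* = 3005/769 = 3.91.

(7.12, 3.91)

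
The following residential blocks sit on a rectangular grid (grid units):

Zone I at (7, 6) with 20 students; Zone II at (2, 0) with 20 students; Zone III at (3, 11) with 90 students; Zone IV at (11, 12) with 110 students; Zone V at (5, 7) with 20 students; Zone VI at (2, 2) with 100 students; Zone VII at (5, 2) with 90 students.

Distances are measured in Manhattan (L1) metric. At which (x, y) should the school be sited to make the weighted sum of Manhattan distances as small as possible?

(5, 6)

Manhattan distance separates: Σwᵢ(|x−xᵢ|+|y−yᵢ|) = Σwᵢ|x−xᵢ| + Σwᵢ|y−yᵢ|, so x and y are optimised independently as 1-D weighted medians.
Total weight W = 450; half = 225.
x-coordinate, sorted with cumulative weight:
  x=2 (Zone II, w=20) cum 20
  x=2 (Zone VI, w=100) cum 120
  x=3 (Zone III, w=90) cum 210
  x=5 (Zone V, w=20) cum 230  ← median
  x=5 (Zone VII, w=90) cum 320
  x=7 (Zone I, w=20) cum 340
  x=11 (Zone IV, w=110) cum 450
⇒ x* = 5
y-coordinate, sorted with cumulative weight:
  y=0 (Zone II, w=20) cum 20
  y=2 (Zone VI, w=100) cum 120
  y=2 (Zone VII, w=90) cum 210
  y=6 (Zone I, w=20) cum 230  ← median
  y=7 (Zone V, w=20) cum 250
  y=11 (Zone III, w=90) cum 340
  y=12 (Zone IV, w=110) cum 450
⇒ y* = 6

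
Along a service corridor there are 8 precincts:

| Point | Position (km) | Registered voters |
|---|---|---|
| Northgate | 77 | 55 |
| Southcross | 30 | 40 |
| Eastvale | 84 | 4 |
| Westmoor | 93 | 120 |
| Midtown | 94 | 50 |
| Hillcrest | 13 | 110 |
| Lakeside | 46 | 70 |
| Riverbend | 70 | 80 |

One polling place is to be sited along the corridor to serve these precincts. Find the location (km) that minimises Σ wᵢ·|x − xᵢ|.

For a sum of weighted absolute distances on a line, the optimum is the weighted median (not the mean). Total weight W = 529; half-weight = 264.5.
Sort by position and accumulate weight:
  km 13 (Hillcrest, w=110) → cum 110
  km 30 (Southcross, w=40) → cum 150
  km 46 (Lakeside, w=70) → cum 220
  km 70 (Riverbend, w=80) → cum 300  ≥ 264.5 → median here
  km 77 (Northgate, w=55) → cum 355
  km 84 (Eastvale, w=4) → cum 359
  km 93 (Westmoor, w=120) → cum 479
  km 94 (Midtown, w=50) → cum 529
Optimal location: km 70.

x = 70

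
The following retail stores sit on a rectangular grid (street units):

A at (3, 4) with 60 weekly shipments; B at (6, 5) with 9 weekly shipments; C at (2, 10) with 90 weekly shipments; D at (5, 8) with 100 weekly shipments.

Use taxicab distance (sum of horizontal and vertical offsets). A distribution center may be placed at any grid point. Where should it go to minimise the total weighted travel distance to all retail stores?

Manhattan distance separates: Σwᵢ(|x−xᵢ|+|y−yᵢ|) = Σwᵢ|x−xᵢ| + Σwᵢ|y−yᵢ|, so x and y are optimised independently as 1-D weighted medians.
Total weight W = 259; half = 129.5.
x-coordinate, sorted with cumulative weight:
  x=2 (C, w=90) cum 90
  x=3 (A, w=60) cum 150  ← median
  x=5 (D, w=100) cum 250
  x=6 (B, w=9) cum 259
⇒ x* = 3
y-coordinate, sorted with cumulative weight:
  y=4 (A, w=60) cum 60
  y=5 (B, w=9) cum 69
  y=8 (D, w=100) cum 169  ← median
  y=10 (C, w=90) cum 259
⇒ y* = 8

(3, 8)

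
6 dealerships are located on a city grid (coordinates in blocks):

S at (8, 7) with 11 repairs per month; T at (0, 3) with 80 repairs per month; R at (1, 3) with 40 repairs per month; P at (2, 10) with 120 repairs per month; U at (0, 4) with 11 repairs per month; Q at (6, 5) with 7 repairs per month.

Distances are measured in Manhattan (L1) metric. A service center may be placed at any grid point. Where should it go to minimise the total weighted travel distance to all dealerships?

Manhattan distance separates: Σwᵢ(|x−xᵢ|+|y−yᵢ|) = Σwᵢ|x−xᵢ| + Σwᵢ|y−yᵢ|, so x and y are optimised independently as 1-D weighted medians.
Total weight W = 269; half = 134.5.
x-coordinate, sorted with cumulative weight:
  x=0 (T, w=80) cum 80
  x=0 (U, w=11) cum 91
  x=1 (R, w=40) cum 131
  x=2 (P, w=120) cum 251  ← median
  x=6 (Q, w=7) cum 258
  x=8 (S, w=11) cum 269
⇒ x* = 2
y-coordinate, sorted with cumulative weight:
  y=3 (T, w=80) cum 80
  y=3 (R, w=40) cum 120
  y=4 (U, w=11) cum 131
  y=5 (Q, w=7) cum 138  ← median
  y=7 (S, w=11) cum 149
  y=10 (P, w=120) cum 269
⇒ y* = 5

(2, 5)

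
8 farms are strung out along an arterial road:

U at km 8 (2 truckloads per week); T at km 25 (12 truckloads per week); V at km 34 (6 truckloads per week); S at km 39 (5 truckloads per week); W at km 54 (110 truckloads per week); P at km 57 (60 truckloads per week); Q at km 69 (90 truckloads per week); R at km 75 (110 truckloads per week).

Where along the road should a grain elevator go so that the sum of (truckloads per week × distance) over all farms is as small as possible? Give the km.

x = 69

For a sum of weighted absolute distances on a line, the optimum is the weighted median (not the mean). Total weight W = 395; half-weight = 197.5.
Sort by position and accumulate weight:
  km 8 (U, w=2) → cum 2
  km 25 (T, w=12) → cum 14
  km 34 (V, w=6) → cum 20
  km 39 (S, w=5) → cum 25
  km 54 (W, w=110) → cum 135
  km 57 (P, w=60) → cum 195
  km 69 (Q, w=90) → cum 285  ≥ 197.5 → median here
  km 75 (R, w=110) → cum 395
Optimal location: km 69.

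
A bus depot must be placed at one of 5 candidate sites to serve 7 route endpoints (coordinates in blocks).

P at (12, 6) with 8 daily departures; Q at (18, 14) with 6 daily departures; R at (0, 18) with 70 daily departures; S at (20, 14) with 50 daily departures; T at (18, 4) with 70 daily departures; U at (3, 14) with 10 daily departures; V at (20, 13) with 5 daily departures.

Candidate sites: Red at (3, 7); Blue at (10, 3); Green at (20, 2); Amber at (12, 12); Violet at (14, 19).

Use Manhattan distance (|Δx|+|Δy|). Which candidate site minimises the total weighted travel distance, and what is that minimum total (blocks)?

Amber, total 2991 blocks

Total weighted distance at each candidate:
  Red (3, 7): total = 3837
  Blue (10, 3): total = 3864
  Green (20, 2): total = 3925
  Amber (12, 12): total = 2991
  Violet (14, 19): total = 3324
Minimum is at Amber with total 2991 blocks.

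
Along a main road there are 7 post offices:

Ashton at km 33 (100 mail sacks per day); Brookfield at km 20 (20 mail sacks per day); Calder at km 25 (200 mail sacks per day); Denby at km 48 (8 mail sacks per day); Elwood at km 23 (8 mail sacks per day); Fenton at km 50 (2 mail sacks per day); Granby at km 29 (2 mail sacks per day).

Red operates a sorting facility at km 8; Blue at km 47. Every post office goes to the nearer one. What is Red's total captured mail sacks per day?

The indifferent point is the midpoint (8+47)/2 = 27.5; post offices left of it (closer to Red at 8) go to Red, those right go to Blue.
  Brookfield at 20 (w=20) → Red
  Elwood at 23 (w=8) → Red
  Calder at 25 (w=200) → Red
  Granby at 29 (w=2) → Blue
  Ashton at 33 (w=100) → Blue
  Denby at 48 (w=8) → Blue
  Fenton at 50 (w=2) → Blue
Red captures 228; Blue captures 112.

228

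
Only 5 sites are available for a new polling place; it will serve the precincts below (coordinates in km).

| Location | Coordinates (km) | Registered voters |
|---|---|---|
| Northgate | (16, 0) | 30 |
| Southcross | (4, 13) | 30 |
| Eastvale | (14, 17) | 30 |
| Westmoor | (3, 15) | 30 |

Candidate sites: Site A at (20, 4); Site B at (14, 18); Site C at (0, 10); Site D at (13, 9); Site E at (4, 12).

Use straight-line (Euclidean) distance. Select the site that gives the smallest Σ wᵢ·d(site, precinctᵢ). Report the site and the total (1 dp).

Site E, total 969.4 km

Total weighted distance at each candidate:
  Site A (20, 4): total = 1757.4
  Site B (14, 18): total = 1250.8
  Site C (0, 10): total = 1360.5
  Site D (13, 9): total = 1171.8
  Site E (4, 12): total = 969.4
Minimum is at Site E with total 969.4 km.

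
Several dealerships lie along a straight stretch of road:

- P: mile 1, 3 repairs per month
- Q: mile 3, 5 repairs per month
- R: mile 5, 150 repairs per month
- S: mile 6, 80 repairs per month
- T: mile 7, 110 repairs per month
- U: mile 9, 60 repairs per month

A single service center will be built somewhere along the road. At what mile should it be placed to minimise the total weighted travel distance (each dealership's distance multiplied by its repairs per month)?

For a sum of weighted absolute distances on a line, the optimum is the weighted median (not the mean). Total weight W = 408; half-weight = 204.
Sort by position and accumulate weight:
  mile 1 (P, w=3) → cum 3
  mile 3 (Q, w=5) → cum 8
  mile 5 (R, w=150) → cum 158
  mile 6 (S, w=80) → cum 238  ≥ 204 → median here
  mile 7 (T, w=110) → cum 348
  mile 9 (U, w=60) → cum 408
Optimal location: mile 6.

x = 6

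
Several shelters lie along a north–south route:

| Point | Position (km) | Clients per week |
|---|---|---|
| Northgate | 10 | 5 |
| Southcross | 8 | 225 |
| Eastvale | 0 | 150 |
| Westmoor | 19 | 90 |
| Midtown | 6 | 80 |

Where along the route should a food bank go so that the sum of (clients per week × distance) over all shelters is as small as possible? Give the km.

x = 8

For a sum of weighted absolute distances on a line, the optimum is the weighted median (not the mean). Total weight W = 550; half-weight = 275.
Sort by position and accumulate weight:
  km 0 (Eastvale, w=150) → cum 150
  km 6 (Midtown, w=80) → cum 230
  km 8 (Southcross, w=225) → cum 455  ≥ 275 → median here
  km 10 (Northgate, w=5) → cum 460
  km 19 (Westmoor, w=90) → cum 550
Optimal location: km 8.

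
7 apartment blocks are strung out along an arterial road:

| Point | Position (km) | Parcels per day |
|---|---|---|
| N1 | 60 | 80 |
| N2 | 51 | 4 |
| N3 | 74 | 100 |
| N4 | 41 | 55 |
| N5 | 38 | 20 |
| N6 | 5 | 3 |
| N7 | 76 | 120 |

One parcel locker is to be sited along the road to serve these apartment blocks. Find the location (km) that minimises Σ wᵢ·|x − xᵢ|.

x = 74

For a sum of weighted absolute distances on a line, the optimum is the weighted median (not the mean). Total weight W = 382; half-weight = 191.
Sort by position and accumulate weight:
  km 5 (N6, w=3) → cum 3
  km 38 (N5, w=20) → cum 23
  km 41 (N4, w=55) → cum 78
  km 51 (N2, w=4) → cum 82
  km 60 (N1, w=80) → cum 162
  km 74 (N3, w=100) → cum 262  ≥ 191 → median here
  km 76 (N7, w=120) → cum 382
Optimal location: km 74.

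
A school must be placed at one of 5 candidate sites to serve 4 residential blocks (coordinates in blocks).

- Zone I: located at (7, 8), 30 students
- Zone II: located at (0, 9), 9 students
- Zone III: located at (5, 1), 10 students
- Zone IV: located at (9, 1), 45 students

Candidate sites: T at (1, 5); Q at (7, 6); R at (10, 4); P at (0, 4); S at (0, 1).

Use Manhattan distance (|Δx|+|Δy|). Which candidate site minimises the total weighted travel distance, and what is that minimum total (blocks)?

Q, total 535 blocks

Total weighted distance at each candidate:
  T (1, 5): total = 935
  Q (7, 6): total = 535
  R (10, 4): total = 605
  P (0, 4): total = 995
  S (0, 1): total = 947
Minimum is at Q with total 535 blocks.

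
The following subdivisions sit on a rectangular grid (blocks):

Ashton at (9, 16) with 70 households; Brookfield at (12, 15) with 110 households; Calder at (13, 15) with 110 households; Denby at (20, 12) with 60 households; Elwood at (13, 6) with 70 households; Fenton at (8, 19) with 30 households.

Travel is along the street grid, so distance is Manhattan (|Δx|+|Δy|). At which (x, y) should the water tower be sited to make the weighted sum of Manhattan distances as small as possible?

Manhattan distance separates: Σwᵢ(|x−xᵢ|+|y−yᵢ|) = Σwᵢ|x−xᵢ| + Σwᵢ|y−yᵢ|, so x and y are optimised independently as 1-D weighted medians.
Total weight W = 450; half = 225.
x-coordinate, sorted with cumulative weight:
  x=8 (Fenton, w=30) cum 30
  x=9 (Ashton, w=70) cum 100
  x=12 (Brookfield, w=110) cum 210
  x=13 (Calder, w=110) cum 320  ← median
  x=13 (Elwood, w=70) cum 390
  x=20 (Denby, w=60) cum 450
⇒ x* = 13
y-coordinate, sorted with cumulative weight:
  y=6 (Elwood, w=70) cum 70
  y=12 (Denby, w=60) cum 130
  y=15 (Brookfield, w=110) cum 240  ← median
  y=15 (Calder, w=110) cum 350
  y=16 (Ashton, w=70) cum 420
  y=19 (Fenton, w=30) cum 450
⇒ y* = 15

(13, 15)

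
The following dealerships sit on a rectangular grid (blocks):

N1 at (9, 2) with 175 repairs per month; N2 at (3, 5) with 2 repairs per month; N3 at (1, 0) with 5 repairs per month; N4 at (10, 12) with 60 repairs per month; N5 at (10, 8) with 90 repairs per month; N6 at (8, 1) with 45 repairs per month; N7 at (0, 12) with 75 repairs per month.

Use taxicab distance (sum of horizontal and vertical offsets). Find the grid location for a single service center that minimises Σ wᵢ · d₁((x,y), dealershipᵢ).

Manhattan distance separates: Σwᵢ(|x−xᵢ|+|y−yᵢ|) = Σwᵢ|x−xᵢ| + Σwᵢ|y−yᵢ|, so x and y are optimised independently as 1-D weighted medians.
Total weight W = 452; half = 226.
x-coordinate, sorted with cumulative weight:
  x=0 (N7, w=75) cum 75
  x=1 (N3, w=5) cum 80
  x=3 (N2, w=2) cum 82
  x=8 (N6, w=45) cum 127
  x=9 (N1, w=175) cum 302  ← median
  x=10 (N4, w=60) cum 362
  x=10 (N5, w=90) cum 452
⇒ x* = 9
y-coordinate, sorted with cumulative weight:
  y=0 (N3, w=5) cum 5
  y=1 (N6, w=45) cum 50
  y=2 (N1, w=175) cum 225
  y=5 (N2, w=2) cum 227  ← median
  y=8 (N5, w=90) cum 317
  y=12 (N4, w=60) cum 377
  y=12 (N7, w=75) cum 452
⇒ y* = 5

(9, 5)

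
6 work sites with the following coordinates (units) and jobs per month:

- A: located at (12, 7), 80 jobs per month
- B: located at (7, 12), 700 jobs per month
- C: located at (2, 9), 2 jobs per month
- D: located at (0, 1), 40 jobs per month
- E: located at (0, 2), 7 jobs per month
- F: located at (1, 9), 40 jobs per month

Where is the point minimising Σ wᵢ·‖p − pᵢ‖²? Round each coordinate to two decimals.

(6.79, 10.81)

The minimiser of Σwᵢ‖p−pᵢ‖² is the weighted centroid p* = (Σwᵢpᵢ)/(Σwᵢ).
Σwᵢ = 869.
Σwᵢxᵢ = 80·12 + 700·7 + 2·2 + 40·0 + 7·0 + 40·1 = 5904.
Σwᵢyᵢ = 80·7 + 700·12 + 2·9 + 40·1 + 7·2 + 40·9 = 9392.
x* = 5904/869 = 6.79, y* = 9392/869 = 10.81.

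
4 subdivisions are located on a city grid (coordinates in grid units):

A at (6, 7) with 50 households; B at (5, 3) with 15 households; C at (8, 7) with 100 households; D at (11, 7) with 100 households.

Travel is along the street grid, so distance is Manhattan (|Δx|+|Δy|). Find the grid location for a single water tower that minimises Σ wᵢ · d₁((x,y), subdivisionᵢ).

Manhattan distance separates: Σwᵢ(|x−xᵢ|+|y−yᵢ|) = Σwᵢ|x−xᵢ| + Σwᵢ|y−yᵢ|, so x and y are optimised independently as 1-D weighted medians.
Total weight W = 265; half = 132.5.
x-coordinate, sorted with cumulative weight:
  x=5 (B, w=15) cum 15
  x=6 (A, w=50) cum 65
  x=8 (C, w=100) cum 165  ← median
  x=11 (D, w=100) cum 265
⇒ x* = 8
y-coordinate, sorted with cumulative weight:
  y=3 (B, w=15) cum 15
  y=7 (A, w=50) cum 65
  y=7 (C, w=100) cum 165  ← median
  y=7 (D, w=100) cum 265
⇒ y* = 7

(8, 7)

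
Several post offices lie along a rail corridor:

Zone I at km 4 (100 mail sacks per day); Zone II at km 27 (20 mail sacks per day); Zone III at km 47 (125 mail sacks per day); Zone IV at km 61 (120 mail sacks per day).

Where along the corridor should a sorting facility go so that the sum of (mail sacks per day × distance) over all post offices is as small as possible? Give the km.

For a sum of weighted absolute distances on a line, the optimum is the weighted median (not the mean). Total weight W = 365; half-weight = 182.5.
Sort by position and accumulate weight:
  km 4 (Zone I, w=100) → cum 100
  km 27 (Zone II, w=20) → cum 120
  km 47 (Zone III, w=125) → cum 245  ≥ 182.5 → median here
  km 61 (Zone IV, w=120) → cum 365
Optimal location: km 47.

x = 47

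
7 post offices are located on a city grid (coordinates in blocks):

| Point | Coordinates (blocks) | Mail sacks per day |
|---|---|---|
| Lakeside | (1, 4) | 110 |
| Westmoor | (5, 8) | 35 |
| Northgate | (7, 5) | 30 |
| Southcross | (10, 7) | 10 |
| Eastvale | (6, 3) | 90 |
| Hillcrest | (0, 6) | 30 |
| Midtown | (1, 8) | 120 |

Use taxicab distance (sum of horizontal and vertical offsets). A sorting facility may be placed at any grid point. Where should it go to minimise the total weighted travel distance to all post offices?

(1, 5)

Manhattan distance separates: Σwᵢ(|x−xᵢ|+|y−yᵢ|) = Σwᵢ|x−xᵢ| + Σwᵢ|y−yᵢ|, so x and y are optimised independently as 1-D weighted medians.
Total weight W = 425; half = 212.5.
x-coordinate, sorted with cumulative weight:
  x=0 (Hillcrest, w=30) cum 30
  x=1 (Lakeside, w=110) cum 140
  x=1 (Midtown, w=120) cum 260  ← median
  x=5 (Westmoor, w=35) cum 295
  x=6 (Eastvale, w=90) cum 385
  x=7 (Northgate, w=30) cum 415
  x=10 (Southcross, w=10) cum 425
⇒ x* = 1
y-coordinate, sorted with cumulative weight:
  y=3 (Eastvale, w=90) cum 90
  y=4 (Lakeside, w=110) cum 200
  y=5 (Northgate, w=30) cum 230  ← median
  y=6 (Hillcrest, w=30) cum 260
  y=7 (Southcross, w=10) cum 270
  y=8 (Westmoor, w=35) cum 305
  y=8 (Midtown, w=120) cum 425
⇒ y* = 5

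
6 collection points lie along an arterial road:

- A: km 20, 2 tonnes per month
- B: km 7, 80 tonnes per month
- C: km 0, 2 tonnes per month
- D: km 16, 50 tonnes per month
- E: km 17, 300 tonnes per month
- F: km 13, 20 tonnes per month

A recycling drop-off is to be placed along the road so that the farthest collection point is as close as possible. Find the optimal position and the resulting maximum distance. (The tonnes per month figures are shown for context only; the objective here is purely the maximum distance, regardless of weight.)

location 10, max distance 10

The 1-center on a line is the midpoint of the two extreme points: leftmost at 0, rightmost at 20.
Optimal location = (0 + 20)/2 = 10; maximum distance = (20 − 0)/2 = 10.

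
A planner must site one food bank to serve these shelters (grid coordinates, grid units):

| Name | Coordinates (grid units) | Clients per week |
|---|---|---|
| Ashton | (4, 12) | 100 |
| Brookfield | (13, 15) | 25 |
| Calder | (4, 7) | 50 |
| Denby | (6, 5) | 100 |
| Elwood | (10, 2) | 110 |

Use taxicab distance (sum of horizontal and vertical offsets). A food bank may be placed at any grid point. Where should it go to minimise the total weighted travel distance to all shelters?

(6, 5)

Manhattan distance separates: Σwᵢ(|x−xᵢ|+|y−yᵢ|) = Σwᵢ|x−xᵢ| + Σwᵢ|y−yᵢ|, so x and y are optimised independently as 1-D weighted medians.
Total weight W = 385; half = 192.5.
x-coordinate, sorted with cumulative weight:
  x=4 (Ashton, w=100) cum 100
  x=4 (Calder, w=50) cum 150
  x=6 (Denby, w=100) cum 250  ← median
  x=10 (Elwood, w=110) cum 360
  x=13 (Brookfield, w=25) cum 385
⇒ x* = 6
y-coordinate, sorted with cumulative weight:
  y=2 (Elwood, w=110) cum 110
  y=5 (Denby, w=100) cum 210  ← median
  y=7 (Calder, w=50) cum 260
  y=12 (Ashton, w=100) cum 360
  y=15 (Brookfield, w=25) cum 385
⇒ y* = 5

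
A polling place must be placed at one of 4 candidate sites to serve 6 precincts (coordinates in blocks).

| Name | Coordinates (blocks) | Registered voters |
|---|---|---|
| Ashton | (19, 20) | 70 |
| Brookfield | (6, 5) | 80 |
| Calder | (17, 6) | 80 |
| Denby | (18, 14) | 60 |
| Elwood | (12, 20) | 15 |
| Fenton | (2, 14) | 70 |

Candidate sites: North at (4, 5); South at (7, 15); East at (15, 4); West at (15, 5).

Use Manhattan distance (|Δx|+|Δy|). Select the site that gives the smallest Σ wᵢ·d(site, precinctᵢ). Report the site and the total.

West, total 4820 blocks

Total weighted distance at each candidate:
  North (4, 5): total = 5875
  South (7, 15): total = 4880
  East (15, 4): total = 5195
  West (15, 5): total = 4820
Minimum is at West with total 4820 blocks.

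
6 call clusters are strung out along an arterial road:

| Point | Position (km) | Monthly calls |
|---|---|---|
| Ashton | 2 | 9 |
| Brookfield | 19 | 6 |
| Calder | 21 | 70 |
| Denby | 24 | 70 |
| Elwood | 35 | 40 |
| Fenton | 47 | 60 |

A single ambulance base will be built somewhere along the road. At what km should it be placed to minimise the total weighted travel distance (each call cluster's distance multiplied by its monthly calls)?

x = 24

For a sum of weighted absolute distances on a line, the optimum is the weighted median (not the mean). Total weight W = 255; half-weight = 127.5.
Sort by position and accumulate weight:
  km 2 (Ashton, w=9) → cum 9
  km 19 (Brookfield, w=6) → cum 15
  km 21 (Calder, w=70) → cum 85
  km 24 (Denby, w=70) → cum 155  ≥ 127.5 → median here
  km 35 (Elwood, w=40) → cum 195
  km 47 (Fenton, w=60) → cum 255
Optimal location: km 24.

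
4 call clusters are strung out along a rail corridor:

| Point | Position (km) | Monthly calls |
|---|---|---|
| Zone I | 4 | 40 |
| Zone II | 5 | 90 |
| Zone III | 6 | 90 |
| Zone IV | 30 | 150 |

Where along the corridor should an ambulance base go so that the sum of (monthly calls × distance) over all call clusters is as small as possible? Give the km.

For a sum of weighted absolute distances on a line, the optimum is the weighted median (not the mean). Total weight W = 370; half-weight = 185.
Sort by position and accumulate weight:
  km 4 (Zone I, w=40) → cum 40
  km 5 (Zone II, w=90) → cum 130
  km 6 (Zone III, w=90) → cum 220  ≥ 185 → median here
  km 30 (Zone IV, w=150) → cum 370
Optimal location: km 6.

x = 6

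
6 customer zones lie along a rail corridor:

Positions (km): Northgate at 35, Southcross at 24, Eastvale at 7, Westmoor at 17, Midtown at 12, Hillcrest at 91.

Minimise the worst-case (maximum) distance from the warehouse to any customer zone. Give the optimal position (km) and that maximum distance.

location 49, max distance 42

The 1-center on a line is the midpoint of the two extreme points: leftmost at 7, rightmost at 91.
Optimal location = (7 + 91)/2 = 49; maximum distance = (91 − 7)/2 = 42.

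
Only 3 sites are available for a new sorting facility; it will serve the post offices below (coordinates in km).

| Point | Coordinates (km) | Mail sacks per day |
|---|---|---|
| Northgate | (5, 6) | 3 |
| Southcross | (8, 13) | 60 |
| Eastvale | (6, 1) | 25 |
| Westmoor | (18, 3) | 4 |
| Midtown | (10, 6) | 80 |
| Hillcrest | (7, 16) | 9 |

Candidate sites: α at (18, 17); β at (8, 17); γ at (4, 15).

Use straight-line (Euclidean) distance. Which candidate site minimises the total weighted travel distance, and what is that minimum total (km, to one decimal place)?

Total weighted distance at each candidate:
  α (18, 17): total = 2440.8
  β (8, 17): total = 1653.3
  γ (4, 15): total = 1616.6
Minimum is at γ with total 1616.6 km.

γ, total 1616.6 km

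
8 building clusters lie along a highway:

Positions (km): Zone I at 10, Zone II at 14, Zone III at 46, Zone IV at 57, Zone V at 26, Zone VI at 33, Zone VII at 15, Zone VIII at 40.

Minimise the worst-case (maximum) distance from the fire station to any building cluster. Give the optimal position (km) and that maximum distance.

location 33.5, max distance 23.5

The 1-center on a line is the midpoint of the two extreme points: leftmost at 10, rightmost at 57.
Optimal location = (10 + 57)/2 = 33.5; maximum distance = (57 − 10)/2 = 23.5.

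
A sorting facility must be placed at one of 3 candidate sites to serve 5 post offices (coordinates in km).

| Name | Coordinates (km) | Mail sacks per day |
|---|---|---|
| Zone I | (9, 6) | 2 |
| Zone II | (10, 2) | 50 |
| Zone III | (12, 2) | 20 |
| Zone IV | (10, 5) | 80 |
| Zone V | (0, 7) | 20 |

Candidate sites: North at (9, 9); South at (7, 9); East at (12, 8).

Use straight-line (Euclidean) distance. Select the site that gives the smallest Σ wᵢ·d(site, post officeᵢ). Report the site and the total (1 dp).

Total weighted distance at each candidate:
  North (9, 9): total = 1026.1
  South (7, 9): total = 1105.6
  East (12, 8): total = 972.7
Minimum is at East with total 972.7 km.

East, total 972.7 km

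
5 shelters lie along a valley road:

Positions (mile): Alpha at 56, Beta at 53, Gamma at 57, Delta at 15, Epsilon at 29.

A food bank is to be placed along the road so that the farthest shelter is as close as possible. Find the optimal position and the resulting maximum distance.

location 36, max distance 21

The 1-center on a line is the midpoint of the two extreme points: leftmost at 15, rightmost at 57.
Optimal location = (15 + 57)/2 = 36; maximum distance = (57 − 15)/2 = 21.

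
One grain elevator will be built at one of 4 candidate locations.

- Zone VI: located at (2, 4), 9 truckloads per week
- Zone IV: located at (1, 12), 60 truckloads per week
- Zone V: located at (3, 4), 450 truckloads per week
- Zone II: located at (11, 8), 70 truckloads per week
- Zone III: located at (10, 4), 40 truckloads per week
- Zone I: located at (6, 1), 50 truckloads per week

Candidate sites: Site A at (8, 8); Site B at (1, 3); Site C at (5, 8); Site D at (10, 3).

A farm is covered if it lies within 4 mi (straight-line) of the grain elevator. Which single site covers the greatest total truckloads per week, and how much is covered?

Site B, covering 459

Coverage radius r = 4 mi; a point is covered iff (Δx)²+(Δy)² ≤ 4² = 16.
  Site A (8, 8): covers {Zone II} → 70
  Site B (1, 3): covers {Zone VI, Zone V} → 459
  Site C (5, 8): covers {none} → 0
  Site D (10, 3): covers {Zone III} → 40
Maximum coverage at Site B: 459 truckloads per week.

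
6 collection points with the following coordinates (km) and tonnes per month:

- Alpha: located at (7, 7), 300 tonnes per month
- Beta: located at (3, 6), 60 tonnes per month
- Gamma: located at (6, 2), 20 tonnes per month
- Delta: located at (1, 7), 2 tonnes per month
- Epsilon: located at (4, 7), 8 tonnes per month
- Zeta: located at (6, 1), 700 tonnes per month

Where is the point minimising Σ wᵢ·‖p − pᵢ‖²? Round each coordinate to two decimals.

The minimiser of Σwᵢ‖p−pᵢ‖² is the weighted centroid p* = (Σwᵢpᵢ)/(Σwᵢ).
Σwᵢ = 1090.
Σwᵢxᵢ = 300·7 + 60·3 + 20·6 + 2·1 + 8·4 + 700·6 = 6634.
Σwᵢyᵢ = 300·7 + 60·6 + 20·2 + 2·7 + 8·7 + 700·1 = 3270.
x* = 6634/1090 = 6.09, y* = 3270/1090 = 3.00.

(6.09, 3.00)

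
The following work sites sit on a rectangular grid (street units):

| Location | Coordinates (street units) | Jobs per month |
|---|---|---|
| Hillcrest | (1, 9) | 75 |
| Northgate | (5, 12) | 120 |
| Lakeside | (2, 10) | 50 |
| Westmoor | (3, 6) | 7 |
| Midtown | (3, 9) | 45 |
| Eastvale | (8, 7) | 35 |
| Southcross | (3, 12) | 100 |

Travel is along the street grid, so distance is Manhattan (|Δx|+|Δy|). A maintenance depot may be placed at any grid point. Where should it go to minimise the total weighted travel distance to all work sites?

Manhattan distance separates: Σwᵢ(|x−xᵢ|+|y−yᵢ|) = Σwᵢ|x−xᵢ| + Σwᵢ|y−yᵢ|, so x and y are optimised independently as 1-D weighted medians.
Total weight W = 432; half = 216.
x-coordinate, sorted with cumulative weight:
  x=1 (Hillcrest, w=75) cum 75
  x=2 (Lakeside, w=50) cum 125
  x=3 (Westmoor, w=7) cum 132
  x=3 (Midtown, w=45) cum 177
  x=3 (Southcross, w=100) cum 277  ← median
  x=5 (Northgate, w=120) cum 397
  x=8 (Eastvale, w=35) cum 432
⇒ x* = 3
y-coordinate, sorted with cumulative weight:
  y=6 (Westmoor, w=7) cum 7
  y=7 (Eastvale, w=35) cum 42
  y=9 (Hillcrest, w=75) cum 117
  y=9 (Midtown, w=45) cum 162
  y=10 (Lakeside, w=50) cum 212
  y=12 (Northgate, w=120) cum 332  ← median
  y=12 (Southcross, w=100) cum 432
⇒ y* = 12

(3, 12)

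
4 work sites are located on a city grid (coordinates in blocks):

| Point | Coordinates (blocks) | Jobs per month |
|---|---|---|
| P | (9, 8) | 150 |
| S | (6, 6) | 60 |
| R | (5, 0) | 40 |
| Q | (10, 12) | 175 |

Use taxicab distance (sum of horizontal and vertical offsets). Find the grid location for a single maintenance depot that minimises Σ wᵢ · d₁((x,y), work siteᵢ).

(9, 8)

Manhattan distance separates: Σwᵢ(|x−xᵢ|+|y−yᵢ|) = Σwᵢ|x−xᵢ| + Σwᵢ|y−yᵢ|, so x and y are optimised independently as 1-D weighted medians.
Total weight W = 425; half = 212.5.
x-coordinate, sorted with cumulative weight:
  x=5 (R, w=40) cum 40
  x=6 (S, w=60) cum 100
  x=9 (P, w=150) cum 250  ← median
  x=10 (Q, w=175) cum 425
⇒ x* = 9
y-coordinate, sorted with cumulative weight:
  y=0 (R, w=40) cum 40
  y=6 (S, w=60) cum 100
  y=8 (P, w=150) cum 250  ← median
  y=12 (Q, w=175) cum 425
⇒ y* = 8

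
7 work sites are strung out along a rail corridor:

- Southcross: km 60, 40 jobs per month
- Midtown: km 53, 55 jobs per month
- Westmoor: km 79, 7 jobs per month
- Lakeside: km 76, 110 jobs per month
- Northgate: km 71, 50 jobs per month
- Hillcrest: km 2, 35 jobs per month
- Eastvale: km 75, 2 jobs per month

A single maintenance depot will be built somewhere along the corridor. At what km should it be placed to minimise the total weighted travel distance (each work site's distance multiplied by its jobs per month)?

For a sum of weighted absolute distances on a line, the optimum is the weighted median (not the mean). Total weight W = 299; half-weight = 149.5.
Sort by position and accumulate weight:
  km 2 (Hillcrest, w=35) → cum 35
  km 53 (Midtown, w=55) → cum 90
  km 60 (Southcross, w=40) → cum 130
  km 71 (Northgate, w=50) → cum 180  ≥ 149.5 → median here
  km 75 (Eastvale, w=2) → cum 182
  km 76 (Lakeside, w=110) → cum 292
  km 79 (Westmoor, w=7) → cum 299
Optimal location: km 71.

x = 71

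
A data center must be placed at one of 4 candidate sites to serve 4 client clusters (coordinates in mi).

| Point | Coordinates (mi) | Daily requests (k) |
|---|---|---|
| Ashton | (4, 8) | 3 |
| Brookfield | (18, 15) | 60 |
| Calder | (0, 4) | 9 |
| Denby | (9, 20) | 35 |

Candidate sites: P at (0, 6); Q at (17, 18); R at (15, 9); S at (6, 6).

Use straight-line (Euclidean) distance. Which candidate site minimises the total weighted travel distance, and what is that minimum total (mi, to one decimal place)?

Q, total 725.8 mi

Total weighted distance at each candidate:
  P (0, 6): total = 1821.4
  Q (17, 18): total = 725.8
  R (15, 9): total = 1016.5
  S (6, 6): total = 1466.5
Minimum is at Q with total 725.8 mi.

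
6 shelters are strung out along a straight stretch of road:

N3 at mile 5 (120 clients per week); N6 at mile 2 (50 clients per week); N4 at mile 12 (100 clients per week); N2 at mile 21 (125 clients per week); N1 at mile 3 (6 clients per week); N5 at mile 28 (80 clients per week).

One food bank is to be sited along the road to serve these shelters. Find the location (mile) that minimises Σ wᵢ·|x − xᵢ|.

x = 12

For a sum of weighted absolute distances on a line, the optimum is the weighted median (not the mean). Total weight W = 481; half-weight = 240.5.
Sort by position and accumulate weight:
  mile 2 (N6, w=50) → cum 50
  mile 3 (N1, w=6) → cum 56
  mile 5 (N3, w=120) → cum 176
  mile 12 (N4, w=100) → cum 276  ≥ 240.5 → median here
  mile 21 (N2, w=125) → cum 401
  mile 28 (N5, w=80) → cum 481
Optimal location: mile 12.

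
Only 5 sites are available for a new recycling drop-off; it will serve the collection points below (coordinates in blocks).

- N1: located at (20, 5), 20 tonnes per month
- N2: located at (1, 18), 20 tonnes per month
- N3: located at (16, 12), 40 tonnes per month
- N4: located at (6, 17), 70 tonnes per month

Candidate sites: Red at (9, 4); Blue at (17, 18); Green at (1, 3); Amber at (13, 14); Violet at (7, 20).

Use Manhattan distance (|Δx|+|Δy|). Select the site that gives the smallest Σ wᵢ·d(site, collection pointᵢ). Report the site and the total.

Total weighted distance at each candidate:
  Red (9, 4): total = 2400
  Blue (17, 18): total = 1760
  Green (1, 3): total = 3010
  Amber (13, 14): total = 1540
  Violet (7, 20): total = 1680
Minimum is at Amber with total 1540 blocks.

Amber, total 1540 blocks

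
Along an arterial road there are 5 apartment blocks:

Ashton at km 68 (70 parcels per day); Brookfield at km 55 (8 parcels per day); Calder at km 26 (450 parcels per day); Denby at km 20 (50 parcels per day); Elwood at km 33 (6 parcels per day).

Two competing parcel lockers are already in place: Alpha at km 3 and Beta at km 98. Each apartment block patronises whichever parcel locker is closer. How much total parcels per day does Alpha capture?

506

The indifferent point is the midpoint (3+98)/2 = 50.5; apartment blocks left of it (closer to Alpha at 3) go to Alpha, those right go to Beta.
  Denby at 20 (w=50) → Alpha
  Calder at 26 (w=450) → Alpha
  Elwood at 33 (w=6) → Alpha
  Brookfield at 55 (w=8) → Beta
  Ashton at 68 (w=70) → Beta
Alpha captures 506; Beta captures 78.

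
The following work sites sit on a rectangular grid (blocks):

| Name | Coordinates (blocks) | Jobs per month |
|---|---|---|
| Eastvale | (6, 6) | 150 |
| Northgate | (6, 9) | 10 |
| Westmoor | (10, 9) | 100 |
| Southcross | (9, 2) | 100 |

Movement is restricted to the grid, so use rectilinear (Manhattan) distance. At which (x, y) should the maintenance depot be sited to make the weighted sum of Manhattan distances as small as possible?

(9, 6)

Manhattan distance separates: Σwᵢ(|x−xᵢ|+|y−yᵢ|) = Σwᵢ|x−xᵢ| + Σwᵢ|y−yᵢ|, so x and y are optimised independently as 1-D weighted medians.
Total weight W = 360; half = 180.
x-coordinate, sorted with cumulative weight:
  x=6 (Eastvale, w=150) cum 150
  x=6 (Northgate, w=10) cum 160
  x=9 (Southcross, w=100) cum 260  ← median
  x=10 (Westmoor, w=100) cum 360
⇒ x* = 9
y-coordinate, sorted with cumulative weight:
  y=2 (Southcross, w=100) cum 100
  y=6 (Eastvale, w=150) cum 250  ← median
  y=9 (Northgate, w=10) cum 260
  y=9 (Westmoor, w=100) cum 360
⇒ y* = 6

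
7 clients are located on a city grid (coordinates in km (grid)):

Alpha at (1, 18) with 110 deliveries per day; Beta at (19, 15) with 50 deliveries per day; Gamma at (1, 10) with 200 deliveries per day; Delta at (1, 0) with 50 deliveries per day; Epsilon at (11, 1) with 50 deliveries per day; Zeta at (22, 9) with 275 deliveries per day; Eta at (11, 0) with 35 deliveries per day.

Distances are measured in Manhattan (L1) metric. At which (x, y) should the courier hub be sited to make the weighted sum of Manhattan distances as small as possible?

Manhattan distance separates: Σwᵢ(|x−xᵢ|+|y−yᵢ|) = Σwᵢ|x−xᵢ| + Σwᵢ|y−yᵢ|, so x and y are optimised independently as 1-D weighted medians.
Total weight W = 770; half = 385.
x-coordinate, sorted with cumulative weight:
  x=1 (Alpha, w=110) cum 110
  x=1 (Gamma, w=200) cum 310
  x=1 (Delta, w=50) cum 360
  x=11 (Epsilon, w=50) cum 410  ← median
  x=11 (Eta, w=35) cum 445
  x=19 (Beta, w=50) cum 495
  x=22 (Zeta, w=275) cum 770
⇒ x* = 11
y-coordinate, sorted with cumulative weight:
  y=0 (Delta, w=50) cum 50
  y=0 (Eta, w=35) cum 85
  y=1 (Epsilon, w=50) cum 135
  y=9 (Zeta, w=275) cum 410  ← median
  y=10 (Gamma, w=200) cum 610
  y=15 (Beta, w=50) cum 660
  y=18 (Alpha, w=110) cum 770
⇒ y* = 9

(11, 9)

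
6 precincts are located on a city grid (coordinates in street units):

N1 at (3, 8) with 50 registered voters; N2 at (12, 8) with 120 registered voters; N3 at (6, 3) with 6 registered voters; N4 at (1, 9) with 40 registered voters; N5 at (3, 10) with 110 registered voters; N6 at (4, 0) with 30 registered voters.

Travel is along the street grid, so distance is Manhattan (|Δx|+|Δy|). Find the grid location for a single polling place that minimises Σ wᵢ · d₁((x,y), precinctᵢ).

Manhattan distance separates: Σwᵢ(|x−xᵢ|+|y−yᵢ|) = Σwᵢ|x−xᵢ| + Σwᵢ|y−yᵢ|, so x and y are optimised independently as 1-D weighted medians.
Total weight W = 356; half = 178.
x-coordinate, sorted with cumulative weight:
  x=1 (N4, w=40) cum 40
  x=3 (N1, w=50) cum 90
  x=3 (N5, w=110) cum 200  ← median
  x=4 (N6, w=30) cum 230
  x=6 (N3, w=6) cum 236
  x=12 (N2, w=120) cum 356
⇒ x* = 3
y-coordinate, sorted with cumulative weight:
  y=0 (N6, w=30) cum 30
  y=3 (N3, w=6) cum 36
  y=8 (N1, w=50) cum 86
  y=8 (N2, w=120) cum 206  ← median
  y=9 (N4, w=40) cum 246
  y=10 (N5, w=110) cum 356
⇒ y* = 8

(3, 8)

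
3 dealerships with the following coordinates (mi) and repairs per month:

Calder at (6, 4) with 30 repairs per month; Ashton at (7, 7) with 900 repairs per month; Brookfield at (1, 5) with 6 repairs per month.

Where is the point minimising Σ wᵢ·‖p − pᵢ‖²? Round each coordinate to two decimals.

(6.93, 6.89)

The minimiser of Σwᵢ‖p−pᵢ‖² is the weighted centroid p* = (Σwᵢpᵢ)/(Σwᵢ).
Σwᵢ = 936.
Σwᵢxᵢ = 30·6 + 900·7 + 6·1 = 6486.
Σwᵢyᵢ = 30·4 + 900·7 + 6·5 = 6450.
x* = 6486/936 = 6.93, y* = 6450/936 = 6.89.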